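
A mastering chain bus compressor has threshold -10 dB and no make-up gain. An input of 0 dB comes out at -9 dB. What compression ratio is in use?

Input overshoot = 0 − (-10) = 10 dB; output overshoot = -9 − (-10) = 1 dB.
Ratio = 10 / 1 = 10.

10:1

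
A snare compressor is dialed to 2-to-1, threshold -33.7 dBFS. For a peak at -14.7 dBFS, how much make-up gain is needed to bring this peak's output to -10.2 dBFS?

14 dB

The peak compresses to -33.7 + 19/2 = -24.2 dBFS.
To reach -10.2 dBFS requires -10.2 − (-24.2) = 14 dB of make-up.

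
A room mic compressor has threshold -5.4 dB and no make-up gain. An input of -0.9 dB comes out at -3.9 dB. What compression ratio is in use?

Input overshoot = -0.9 − (-5.4) = 4.5 dB; output overshoot = -3.9 − (-5.4) = 1.5 dB.
Ratio = 4.5 / 1.5 = 3.

3:1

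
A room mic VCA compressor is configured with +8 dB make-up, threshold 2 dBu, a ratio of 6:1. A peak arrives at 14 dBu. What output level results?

Overshoot: 14 − 2 = 12 dB.
At 6:1 the overshoot is divided by 6, leaving 2 dB above threshold.
That puts the output at 4 dBu; make-up adds 8 dB, giving 12 dBu.

12 dBu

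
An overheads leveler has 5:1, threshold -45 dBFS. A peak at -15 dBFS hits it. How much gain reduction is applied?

Overshoot = -15 − (-45) = 30 dB.
At 5:1, output sits 30/5 = 6 dB above threshold.
GR = overshoot in − overshoot out = 30 − 6 = 24 dB.

24 dB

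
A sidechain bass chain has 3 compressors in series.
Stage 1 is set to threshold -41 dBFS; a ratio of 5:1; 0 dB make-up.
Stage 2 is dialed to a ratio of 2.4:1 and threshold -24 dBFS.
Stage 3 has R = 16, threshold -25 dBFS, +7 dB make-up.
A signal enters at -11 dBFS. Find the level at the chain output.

Stage 1: 30 dB above -41 dBFS, reduced 5:1 to 6 dB above → -35 dBFS.
Stage 2: -35 dBFS is at or below the -24 dBFS threshold — no compression; output -35 dBFS.
Stage 3: -35 dBFS is at or below the -25 dBFS threshold — no compression; make-up brings it to -28 dBFS.

-28 dBFS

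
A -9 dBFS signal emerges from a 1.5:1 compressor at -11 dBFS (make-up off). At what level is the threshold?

-15 dBFS

Let T be the threshold. Output overshoot = (input overshoot)/R, so -11 − T = (-9 − T)/1.5.
1.5·(-11 − T) = -9 − T → 0.5·T = -16.5 − (-9) = -7.5.
T = -7.5/0.5 = -15 dBFS.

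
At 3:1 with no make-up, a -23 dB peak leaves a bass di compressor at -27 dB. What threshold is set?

-29 dB

Let T be the threshold. Output overshoot = (input overshoot)/R, so -27 − T = (-23 − T)/3.
3·(-27 − T) = -23 − T → 2·T = -81 − (-23) = -58.
T = -58/2 = -29 dB.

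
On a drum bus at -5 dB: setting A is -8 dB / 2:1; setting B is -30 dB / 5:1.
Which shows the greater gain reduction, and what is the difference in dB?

B, by 18.5 dB

A: GR = 3 − 3/2 = 1.5 dB.
B: GR = 25 − 25/5 = 20 dB.
Difference: 18.5 dB in favour of B.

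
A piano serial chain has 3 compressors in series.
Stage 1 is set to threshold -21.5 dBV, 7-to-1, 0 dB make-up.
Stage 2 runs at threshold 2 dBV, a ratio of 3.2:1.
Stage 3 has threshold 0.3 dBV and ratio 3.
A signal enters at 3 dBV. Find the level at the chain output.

Stage 1: overshoot 24.5 dB → 24.5/7 = 3.5 dB → -18 dBV.
Stage 2: -18 dBV is at or below the 2 dBV threshold — no compression; output -18 dBV.
Stage 3: -18 dBV ≤ 0.3 dBV, so stage 3 doesn't engage; output -18 dBV.

-18 dBV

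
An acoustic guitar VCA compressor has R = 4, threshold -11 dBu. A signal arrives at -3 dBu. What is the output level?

Overshoot: -3 − (-11) = 8 dB.
4:1 compression reduces that to 8/4 = 2 dB over.
That puts the output at -9 dBu.

-9 dBu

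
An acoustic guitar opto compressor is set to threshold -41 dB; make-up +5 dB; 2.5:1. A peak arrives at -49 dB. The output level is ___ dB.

-49 dB is 8 dB below the -41 dB threshold, so no gain reduction is applied.
Make-up gain adds 5 dB: -49 + 5 = -44 dB.

-44 dB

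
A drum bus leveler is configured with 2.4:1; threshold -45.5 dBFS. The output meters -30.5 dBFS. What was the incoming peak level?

-9.5 dBFS

The compressed level sits -30.5 − (-45.5) = 15 dB over threshold.
Before 2.4:1 compression the overshoot was 15 × 2.4 = 36 dB, so input = -45.5 + 36 = -9.5 dBFS.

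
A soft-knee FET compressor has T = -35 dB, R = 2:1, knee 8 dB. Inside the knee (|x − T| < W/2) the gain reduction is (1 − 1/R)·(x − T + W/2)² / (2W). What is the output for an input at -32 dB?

x − T + W/2 = -32 − (-35) + 4 = 7.
GR = (1 − 1/2) × 7² / 16 = 0.5 × 49 / 16 = 1.53125 dB.
Output = -32 − 1.53125 = -33.53125 dB.

-33.53125 dB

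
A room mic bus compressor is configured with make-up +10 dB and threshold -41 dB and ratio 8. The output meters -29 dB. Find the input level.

Remove make-up: -29 − 10 = -39 dB.
Post-compression overshoot = -39 − (-41) = 2 dB.
Undo the ratio: input overshoot = 2 × 8 = 16 dB, giving input = -25 dB.

-25 dB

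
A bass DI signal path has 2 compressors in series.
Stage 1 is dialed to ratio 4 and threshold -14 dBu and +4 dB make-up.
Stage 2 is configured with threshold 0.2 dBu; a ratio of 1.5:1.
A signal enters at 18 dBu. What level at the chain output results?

-2 dBu

Stage 1: 32 dB above -14 dBu, reduced 4:1 to 8 dB above → -6 dBu; +4 dB make-up → -2 dBu.
Stage 2: -2 dBu ≤ 0.2 dBu, so stage 2 doesn't engage; output -2 dBu.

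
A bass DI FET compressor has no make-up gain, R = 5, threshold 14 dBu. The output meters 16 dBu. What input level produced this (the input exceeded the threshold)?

Post-compression overshoot = 16 − 14 = 2 dB.
Input overshoot = R × output overshoot = 10 dB → input = 14 + 10 = 24 dBu.

24 dBu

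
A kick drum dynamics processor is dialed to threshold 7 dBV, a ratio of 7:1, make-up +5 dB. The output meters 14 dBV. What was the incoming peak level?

21 dBV

Before make-up, the level was 14 − 5 = 9 dBV.
The compressed level sits 9 − 7 = 2 dB over threshold.
Undo the ratio: input overshoot = 2 × 7 = 14 dB, giving input = 21 dBV.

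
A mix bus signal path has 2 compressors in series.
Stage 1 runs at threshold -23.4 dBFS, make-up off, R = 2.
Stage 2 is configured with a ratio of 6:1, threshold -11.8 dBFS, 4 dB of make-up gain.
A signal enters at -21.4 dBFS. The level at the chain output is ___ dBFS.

-18.4 dBFS

Stage 1: 2 dB above -23.4 dBFS, reduced 2:1 to 1 dB above → -22.4 dBFS.
Stage 2: below threshold (-22.4 ≤ -11.8); passes unchanged; make-up brings it to -18.4 dBFS.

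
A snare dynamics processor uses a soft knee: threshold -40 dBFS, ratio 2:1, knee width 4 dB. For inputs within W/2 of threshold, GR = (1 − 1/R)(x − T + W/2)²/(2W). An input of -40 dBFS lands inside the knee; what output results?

x − T + W/2 = -40 − (-40) + 2 = 2.
GR = (1 − 1/2) × 2² / 8 = 0.5 × 4 / 8 = 0.25 dB.
Output = -40 − 0.25 = -40.25 dBFS.

-40.25 dBFS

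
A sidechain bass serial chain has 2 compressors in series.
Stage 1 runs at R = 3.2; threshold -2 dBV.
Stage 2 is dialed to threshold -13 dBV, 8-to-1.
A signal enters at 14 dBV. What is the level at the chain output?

-11 dBV

Stage 1: overshoot 16 dB → 16/3.2 = 5 dB → 3 dBV.
Stage 2: overshoot 16 dB → 16/8 = 2 dB → -11 dBV.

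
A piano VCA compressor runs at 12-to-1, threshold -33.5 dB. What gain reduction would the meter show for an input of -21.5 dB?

11 dB

The signal is 12 dB above threshold.
After 12:1 compression the overshoot becomes 12/12 = 1 dB.
So the signal is attenuated by 12 − 1 = 11 dB.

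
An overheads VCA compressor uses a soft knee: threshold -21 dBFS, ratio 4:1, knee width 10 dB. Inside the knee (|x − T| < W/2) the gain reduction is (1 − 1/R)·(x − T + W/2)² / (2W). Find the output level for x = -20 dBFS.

-21.35 dBFS

x − T + W/2 = -20 − (-21) + 5 = 6.
GR = (1 − 1/4) × 6² / 20 = 0.75 × 36 / 20 = 1.35 dB.
Output = -20 − 1.35 = -21.35 dBFS.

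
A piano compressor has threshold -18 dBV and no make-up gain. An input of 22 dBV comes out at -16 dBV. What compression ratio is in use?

Input overshoot = 22 − (-18) = 40 dB; output overshoot = -16 − (-18) = 2 dB.
Ratio = 40 / 2 = 20.

20:1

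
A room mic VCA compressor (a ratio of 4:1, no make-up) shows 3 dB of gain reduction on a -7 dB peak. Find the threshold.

-11 dB

Input is 4 dB above T (since output overshoot × R = input overshoot: (-10 − T)·4 = -7 − T gives T = -11 dB).
Check: -11 + (-7 − (-11))/4 = -11 + 1 = -10 dB. ✓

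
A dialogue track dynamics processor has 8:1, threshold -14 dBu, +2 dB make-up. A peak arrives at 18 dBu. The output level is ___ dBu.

The input is 32 dB above the -14 dBu threshold.
The 32 dB excess becomes 4 dB after 8:1 reduction.
So the level is -14 + 4 = -10 dBu; make-up adds 2 dB, giving -8 dBu.

-8 dBu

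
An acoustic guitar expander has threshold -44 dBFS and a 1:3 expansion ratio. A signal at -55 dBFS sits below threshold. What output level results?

The input is 11 dB below the -44 dBFS threshold.
A 1:3 expander multiplies undershoot by 3: 11 × 3 = 33 dB below threshold.
Output = -44 − 33 = -77 dBFS.

-77 dBFS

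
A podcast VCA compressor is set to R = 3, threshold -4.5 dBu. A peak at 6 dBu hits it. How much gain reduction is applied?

7 dB

6 dBu exceeds the threshold by 10.5 dB.
After 3:1 compression the overshoot becomes 10.5/3 = 3.5 dB.
Gain reduction = 10.5 − 3.5 = 7 dB.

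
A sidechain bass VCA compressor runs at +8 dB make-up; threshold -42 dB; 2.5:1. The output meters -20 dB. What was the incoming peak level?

Before make-up, the level was -20 − 8 = -28 dB.
That's 14 dB above the -42 dB threshold.
Undo the ratio: input overshoot = 14 × 2.5 = 35 dB, giving input = -7 dB.

-7 dB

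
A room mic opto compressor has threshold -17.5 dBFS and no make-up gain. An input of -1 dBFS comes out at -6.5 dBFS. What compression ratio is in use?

Input overshoot = -1 − (-17.5) = 16.5 dB; output overshoot = -6.5 − (-17.5) = 11 dB.
Ratio = 16.5 / 11 = 1.5.

1.5:1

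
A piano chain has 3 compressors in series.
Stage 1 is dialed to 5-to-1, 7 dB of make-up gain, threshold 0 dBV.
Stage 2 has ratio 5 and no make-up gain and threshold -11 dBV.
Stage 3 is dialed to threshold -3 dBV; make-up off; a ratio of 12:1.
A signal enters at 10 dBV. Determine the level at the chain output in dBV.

Stage 1: 10 dBV is 10 dB over 0 dBV; at 5:1 that becomes 2 dB over, giving 2 dBV; +7 dB make-up → 9 dBV.
Stage 2: 9 dBV is 20 dB over -11 dBV; at 5:1 that becomes 4 dB over, giving -7 dBV.
Stage 3: -7 dBV ≤ -3 dBV, so stage 3 doesn't engage; output -7 dBV.

-7 dBV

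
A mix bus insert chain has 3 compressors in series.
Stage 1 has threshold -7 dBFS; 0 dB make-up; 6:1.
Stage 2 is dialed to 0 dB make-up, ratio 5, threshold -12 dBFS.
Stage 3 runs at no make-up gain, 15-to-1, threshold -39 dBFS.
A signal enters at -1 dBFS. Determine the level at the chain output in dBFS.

Stage 1: -1 dBFS is 6 dB over -7 dBFS; at 6:1 that becomes 1 dB over, giving -6 dBFS.
Stage 2: 6 dB above -12 dBFS, reduced 5:1 to 1.2 dB above → -10.8 dBFS.
Stage 3: overshoot 28.2 dB → 28.2/15 = 1.88 dB → -37.12 dBFS.

-37.12 dBFS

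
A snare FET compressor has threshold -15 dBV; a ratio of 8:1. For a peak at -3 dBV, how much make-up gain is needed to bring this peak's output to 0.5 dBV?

14 dB

The peak compresses to -15 + 12/8 = -13.5 dBV.
To reach 0.5 dBV requires 0.5 − (-13.5) = 14 dB of make-up.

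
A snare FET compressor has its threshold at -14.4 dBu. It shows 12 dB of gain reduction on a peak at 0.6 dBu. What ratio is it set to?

5:1

Input overshoot = 0.6 − (-14.4) = 15 dB.
Output overshoot = 15 − 12 = 3 dB.
Ratio = input overshoot / output overshoot = 15 / 3 = 5.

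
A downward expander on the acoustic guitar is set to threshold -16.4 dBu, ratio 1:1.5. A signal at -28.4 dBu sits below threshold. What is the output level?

The input is 12 dB below the -16.4 dBu threshold.
A 1:1.5 expander multiplies undershoot by 1.5: 12 × 1.5 = 18 dB below threshold.
Output = -16.4 − 18 = -34.4 dBu.

-34.4 dBu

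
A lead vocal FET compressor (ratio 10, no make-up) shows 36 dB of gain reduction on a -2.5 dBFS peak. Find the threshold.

Let T be the threshold. Output overshoot = (input overshoot)/R, so -38.5 − T = (-2.5 − T)/10.
10·(-38.5 − T) = -2.5 − T → 9·T = -385 − (-2.5) = -382.5.
T = -382.5/9 = -42.5 dBFS.

-42.5 dBFS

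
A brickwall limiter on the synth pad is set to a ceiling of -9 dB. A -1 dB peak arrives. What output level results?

At ∞:1, everything above -9 dB is held at the ceiling.

-9 dB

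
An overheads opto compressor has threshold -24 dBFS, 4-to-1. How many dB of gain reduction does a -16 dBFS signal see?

6 dB

The signal is 8 dB above threshold.
A 4:1 ratio leaves 2 dB of that excess.
GR = overshoot in − overshoot out = 8 − 2 = 6 dB.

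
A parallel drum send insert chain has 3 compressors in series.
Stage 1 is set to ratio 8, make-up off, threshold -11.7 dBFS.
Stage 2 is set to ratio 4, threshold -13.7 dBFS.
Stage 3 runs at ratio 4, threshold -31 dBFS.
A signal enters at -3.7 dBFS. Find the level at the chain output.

Stage 1: -3.7 dBFS is 8 dB over -11.7 dBFS; at 8:1 that becomes 1 dB over, giving -10.7 dBFS.
Stage 2: 3 dB above -13.7 dBFS, reduced 4:1 to 0.75 dB above → -12.95 dBFS.
Stage 3: 18.05 dB above -31 dBFS, reduced 4:1 to 4.5125 dB above → -26.4875 dBFS.

-26.4875 dBFS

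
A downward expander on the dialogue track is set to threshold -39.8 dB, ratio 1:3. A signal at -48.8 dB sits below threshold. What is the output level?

-66.8 dB

Below threshold, a 1:3 expander applies gain = (3−1)×(T − x) of attenuation.
(3−1) × 9 = 18 dB, so output = -48.8 − 18 = -66.8 dB.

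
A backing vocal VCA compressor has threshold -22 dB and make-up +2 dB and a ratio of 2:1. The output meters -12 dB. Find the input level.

Before make-up, the level was -12 − 2 = -14 dB.
Post-compression overshoot = -14 − (-22) = 8 dB.
Input overshoot = R × output overshoot = 16 dB → input = -22 + 16 = -6 dB.

-6 dB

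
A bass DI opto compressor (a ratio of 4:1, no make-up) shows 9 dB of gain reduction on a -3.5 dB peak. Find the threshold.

-15.5 dB

Gain reduction = -3.5 − (-12.5) = 9 dB; output overshoot = GR / (R − 1) = 9 / 3 = 3 dB.
Threshold = output − output overshoot = -12.5 − 3 = -15.5 dB.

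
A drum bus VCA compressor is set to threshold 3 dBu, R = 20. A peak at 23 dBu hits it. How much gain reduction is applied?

19 dB

23 dBu exceeds the threshold by 20 dB.
After 20:1 compression the overshoot becomes 20/20 = 1 dB.
GR = overshoot in − overshoot out = 20 − 1 = 19 dB.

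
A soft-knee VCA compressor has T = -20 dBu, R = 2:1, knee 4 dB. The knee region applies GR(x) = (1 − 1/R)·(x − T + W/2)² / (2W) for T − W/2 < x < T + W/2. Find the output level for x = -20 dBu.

x − T + W/2 = -20 − (-20) + 2 = 2.
GR = (1 − 1/2) × 2² / 8 = 0.5 × 4 / 8 = 0.25 dB.
Output = -20 − 0.25 = -20.25 dBu.

-20.25 dBu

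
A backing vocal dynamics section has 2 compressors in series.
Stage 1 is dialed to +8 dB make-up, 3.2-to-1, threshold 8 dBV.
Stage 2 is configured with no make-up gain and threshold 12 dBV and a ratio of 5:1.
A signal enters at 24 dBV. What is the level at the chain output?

13.8 dBV

Stage 1: 24 dBV is 16 dB over 8 dBV; at 3.2:1 that becomes 5 dB over, giving 13 dBV; +8 dB make-up → 21 dBV.
Stage 2: 9 dB above 12 dBV, reduced 5:1 to 1.8 dB above → 13.8 dBV.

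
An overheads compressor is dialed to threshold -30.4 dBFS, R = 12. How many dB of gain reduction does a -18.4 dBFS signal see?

11 dB

-18.4 dBFS exceeds the threshold by 12 dB.
At 12:1, output sits 12/12 = 1 dB above threshold.
GR = overshoot in − overshoot out = 12 − 1 = 11 dB.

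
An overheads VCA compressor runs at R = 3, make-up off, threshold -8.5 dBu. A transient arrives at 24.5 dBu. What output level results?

24.5 dBu sits 33 dB over threshold.
3:1 compression reduces that to 33/3 = 11 dB over.
So the level is -8.5 + 11 = 2.5 dBu.

2.5 dBu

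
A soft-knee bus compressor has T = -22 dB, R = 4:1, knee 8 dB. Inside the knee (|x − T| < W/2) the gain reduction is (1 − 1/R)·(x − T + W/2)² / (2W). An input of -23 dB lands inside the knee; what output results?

-23.421875 dB

x − T + W/2 = -23 − (-22) + 4 = 3.
GR = (1 − 1/4) × 3² / 16 = 0.75 × 9 / 16 = 0.421875 dB.
Output = -23 − 0.421875 = -23.421875 dB.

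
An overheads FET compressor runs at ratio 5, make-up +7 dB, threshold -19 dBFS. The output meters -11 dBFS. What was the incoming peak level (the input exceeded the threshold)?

Stripping the +7 dB make-up gives -18 dBFS at the gain stage.
The compressed level sits -18 − (-19) = 1 dB over threshold.
Input overshoot = R × output overshoot = 5 dB → input = -19 + 5 = -14 dBFS.

-14 dBFS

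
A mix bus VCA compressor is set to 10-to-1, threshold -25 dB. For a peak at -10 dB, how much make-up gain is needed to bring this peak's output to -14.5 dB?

9 dB

Without make-up, output = threshold + overshoot/10 = -25 + 1.5 = -23.5 dB.
Gap to target: 9 dB.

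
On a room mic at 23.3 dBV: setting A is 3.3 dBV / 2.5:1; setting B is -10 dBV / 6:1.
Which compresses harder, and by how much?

B, by 15.75 dB

A: overshoot 20 dB → output overshoot 8 dB → GR 12 dB.
B: overshoot 33.3 dB → output overshoot 5.55 dB → GR 27.75 dB.
B reduces 15.75 dB more.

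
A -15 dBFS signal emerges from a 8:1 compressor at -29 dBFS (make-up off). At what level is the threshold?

Input is 16 dB above T (since output overshoot × R = input overshoot: (-29 − T)·8 = -15 − T gives T = -31 dBFS).
Check: -31 + (-15 − (-31))/8 = -31 + 2 = -29 dBFS. ✓

-31 dBFS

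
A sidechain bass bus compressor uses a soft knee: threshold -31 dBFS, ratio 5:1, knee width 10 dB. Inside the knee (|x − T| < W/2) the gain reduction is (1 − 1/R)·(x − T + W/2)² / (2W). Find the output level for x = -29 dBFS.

x − T + W/2 = -29 − (-31) + 5 = 7.
GR = (1 − 1/5) × 7² / 20 = 0.8 × 49 / 20 = 1.96 dB.
Output = -29 − 1.96 = -30.96 dBFS.

-30.96 dBFS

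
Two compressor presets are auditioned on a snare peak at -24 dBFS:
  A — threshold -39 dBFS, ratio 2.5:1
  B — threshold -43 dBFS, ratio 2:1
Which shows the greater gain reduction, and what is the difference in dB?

B, by 0.5 dB

A: overshoot 15 dB → output overshoot 6 dB → GR 9 dB.
B: overshoot 19 dB → output overshoot 9.5 dB → GR 9.5 dB.
B applies 0.5 dB more gain reduction.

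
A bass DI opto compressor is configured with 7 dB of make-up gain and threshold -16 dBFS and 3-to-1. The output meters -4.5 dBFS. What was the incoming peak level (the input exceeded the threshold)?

-2.5 dBFS

Before make-up, the level was -4.5 − 7 = -11.5 dBFS.
The compressed level sits -11.5 − (-16) = 4.5 dB over threshold.
Undo the ratio: input overshoot = 4.5 × 3 = 13.5 dB, giving input = -2.5 dBFS.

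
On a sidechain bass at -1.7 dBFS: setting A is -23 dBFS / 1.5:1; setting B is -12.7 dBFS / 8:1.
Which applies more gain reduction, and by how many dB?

B, by 2.525 dB

A: overshoot 21.3 dB → output overshoot 14.2 dB → GR 7.1 dB.
B: overshoot 11 dB → output overshoot 1.375 dB → GR 9.625 dB.
Difference: 2.525 dB in favour of B.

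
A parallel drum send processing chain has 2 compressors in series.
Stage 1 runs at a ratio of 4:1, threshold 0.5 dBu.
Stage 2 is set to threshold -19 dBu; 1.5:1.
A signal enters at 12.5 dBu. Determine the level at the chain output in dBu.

-4 dBu

Stage 1: overshoot 12 dB → 12/4 = 3 dB → 3.5 dBu.
Stage 2: 3.5 dBu is 22.5 dB over -19 dBu; at 1.5:1 that becomes 15 dB over, giving -4 dBu.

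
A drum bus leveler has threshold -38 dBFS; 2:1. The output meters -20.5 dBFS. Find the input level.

-3 dBFS

That's 17.5 dB above the -38 dBFS threshold.
Undo the ratio: input overshoot = 17.5 × 2 = 35 dB, giving input = -3 dBFS.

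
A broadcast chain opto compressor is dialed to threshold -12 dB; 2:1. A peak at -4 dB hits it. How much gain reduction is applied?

4 dB

The signal is 8 dB above threshold.
At 2:1, output sits 8/2 = 4 dB above threshold.
GR = overshoot in − overshoot out = 8 − 4 = 4 dB.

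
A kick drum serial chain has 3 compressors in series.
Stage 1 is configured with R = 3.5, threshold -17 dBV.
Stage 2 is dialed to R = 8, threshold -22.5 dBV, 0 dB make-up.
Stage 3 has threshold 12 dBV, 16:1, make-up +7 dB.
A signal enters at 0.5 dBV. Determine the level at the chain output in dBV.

Stage 1: 17.5 dB above -17 dBV, reduced 3.5:1 to 5 dB above → -12 dBV.
Stage 2: -12 dBV is 10.5 dB over -22.5 dBV; at 8:1 that becomes 1.3125 dB over, giving -21.1875 dBV.
Stage 3: below threshold (-21.1875 ≤ 12); passes unchanged; make-up brings it to -14.1875 dBV.

-14.1875 dBV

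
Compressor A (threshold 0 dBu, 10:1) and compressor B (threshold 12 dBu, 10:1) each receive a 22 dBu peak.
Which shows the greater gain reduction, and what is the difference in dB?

A: 22 dB over, compressed to 2.2 dB over, so 19.8 dB of GR.
B: 10 dB over, compressed to 1 dB over, so 9 dB of GR.
Difference: 10.8 dB in favour of A.

A, by 10.8 dB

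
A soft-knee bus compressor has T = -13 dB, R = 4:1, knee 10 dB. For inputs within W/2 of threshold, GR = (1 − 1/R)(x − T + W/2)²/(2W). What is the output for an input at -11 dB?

-12.8375 dB

x − T + W/2 = -11 − (-13) + 5 = 7.
GR = (1 − 1/4) × 7² / 20 = 0.75 × 49 / 20 = 1.8375 dB.
Output = -11 − 1.8375 = -12.8375 dB.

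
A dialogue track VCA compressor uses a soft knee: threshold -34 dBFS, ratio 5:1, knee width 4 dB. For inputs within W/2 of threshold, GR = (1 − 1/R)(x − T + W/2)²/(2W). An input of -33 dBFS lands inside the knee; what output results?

x − T + W/2 = -33 − (-34) + 2 = 3.
GR = (1 − 1/5) × 3² / 8 = 0.8 × 9 / 8 = 0.9 dB.
Output = -33 − 0.9 = -33.9 dBFS.

-33.9 dBFS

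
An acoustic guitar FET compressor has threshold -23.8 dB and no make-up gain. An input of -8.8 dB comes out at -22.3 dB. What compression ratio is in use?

10:1

Input overshoot = -8.8 − (-23.8) = 15 dB; output overshoot = -22.3 − (-23.8) = 1.5 dB.
Ratio = 15 / 1.5 = 10.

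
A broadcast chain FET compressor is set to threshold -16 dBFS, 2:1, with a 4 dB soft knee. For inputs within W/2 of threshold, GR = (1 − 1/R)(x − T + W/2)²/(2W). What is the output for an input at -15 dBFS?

-15.5625 dBFS

x − T + W/2 = -15 − (-16) + 2 = 3.
GR = (1 − 1/2) × 3² / 8 = 0.5 × 9 / 8 = 0.5625 dB.
Output = -15 − 0.5625 = -15.5625 dBFS.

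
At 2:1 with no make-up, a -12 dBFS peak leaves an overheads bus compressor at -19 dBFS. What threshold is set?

-26 dBFS

Input is 14 dB above T (since output overshoot × R = input overshoot: (-19 − T)·2 = -12 − T gives T = -26 dBFS).
Check: -26 + (-12 − (-26))/2 = -26 + 7 = -19 dBFS. ✓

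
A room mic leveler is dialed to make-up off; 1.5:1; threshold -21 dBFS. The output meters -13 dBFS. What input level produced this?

That's 8 dB above the -21 dBFS threshold.
Undo the ratio: input overshoot = 8 × 1.5 = 12 dB, giving input = -9 dBFS.

-9 dBFS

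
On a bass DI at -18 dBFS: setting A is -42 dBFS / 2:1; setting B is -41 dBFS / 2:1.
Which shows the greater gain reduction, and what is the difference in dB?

A, by 0.5 dB

A: overshoot 24 dB → output overshoot 12 dB → GR 12 dB.
B: overshoot 23 dB → output overshoot 11.5 dB → GR 11.5 dB.
Difference: 0.5 dB in favour of A.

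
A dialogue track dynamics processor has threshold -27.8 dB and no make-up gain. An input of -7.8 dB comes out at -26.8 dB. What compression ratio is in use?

20:1

Input overshoot = -7.8 − (-27.8) = 20 dB; output overshoot = -26.8 − (-27.8) = 1 dB.
Ratio = 20 / 1 = 20.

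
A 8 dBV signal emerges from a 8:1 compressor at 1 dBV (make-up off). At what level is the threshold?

0 dBV

Gain reduction = 8 − 1 = 7 dB; output overshoot = GR / (R − 1) = 7 / 7 = 1 dB.
Threshold = output − output overshoot = 1 − 1 = 0 dBV.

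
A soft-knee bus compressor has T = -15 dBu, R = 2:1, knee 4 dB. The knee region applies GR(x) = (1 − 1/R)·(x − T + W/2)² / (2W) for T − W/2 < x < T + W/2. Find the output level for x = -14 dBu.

x − T + W/2 = -14 − (-15) + 2 = 3.
GR = (1 − 1/2) × 3² / 8 = 0.5 × 9 / 8 = 0.5625 dB.
Output = -14 − 0.5625 = -14.5625 dBu.

-14.5625 dBu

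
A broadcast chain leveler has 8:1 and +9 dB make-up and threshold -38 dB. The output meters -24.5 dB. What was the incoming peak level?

Before make-up, the level was -24.5 − 9 = -33.5 dB.
That's 4.5 dB above the -38 dB threshold.
Before 8:1 compression the overshoot was 4.5 × 8 = 36 dB, so input = -38 + 36 = -2 dB.

-2 dB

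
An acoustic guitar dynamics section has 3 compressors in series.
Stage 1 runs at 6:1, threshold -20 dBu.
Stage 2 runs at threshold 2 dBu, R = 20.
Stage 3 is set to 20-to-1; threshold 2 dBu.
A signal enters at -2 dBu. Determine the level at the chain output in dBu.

-17 dBu

Stage 1: -2 dBu is 18 dB over -20 dBu; at 6:1 that becomes 3 dB over, giving -17 dBu.
Stage 2: -17 dBu ≤ 2 dBu, so stage 2 doesn't engage; output -17 dBu.
Stage 3: -17 dBu ≤ 2 dBu, so stage 3 doesn't engage; output -17 dBu.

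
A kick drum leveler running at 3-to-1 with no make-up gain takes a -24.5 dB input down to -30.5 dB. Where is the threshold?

-33.5 dB

Let T be the threshold. Output overshoot = (input overshoot)/R, so -30.5 − T = (-24.5 − T)/3.
3·(-30.5 − T) = -24.5 − T → 2·T = -91.5 − (-24.5) = -67.
T = -67/2 = -33.5 dB.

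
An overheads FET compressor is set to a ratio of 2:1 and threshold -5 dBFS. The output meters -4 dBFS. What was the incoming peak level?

-3 dBFS

The compressed level sits -4 − (-5) = 1 dB over threshold.
Input overshoot = R × output overshoot = 2 dB → input = -5 + 2 = -3 dBFS.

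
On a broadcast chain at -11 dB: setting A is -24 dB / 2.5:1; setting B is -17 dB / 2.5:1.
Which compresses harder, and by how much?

A, by 4.2 dB

A: overshoot 13 dB → output overshoot 5.2 dB → GR 7.8 dB.
B: overshoot 6 dB → output overshoot 2.4 dB → GR 3.6 dB.
A reduces 4.2 dB more.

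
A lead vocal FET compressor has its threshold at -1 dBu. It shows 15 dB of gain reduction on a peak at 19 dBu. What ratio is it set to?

Input overshoot = 19 − (-1) = 20 dB.
Output overshoot = 20 − 15 = 5 dB.
Ratio = input overshoot / output overshoot = 20 / 5 = 4.

4:1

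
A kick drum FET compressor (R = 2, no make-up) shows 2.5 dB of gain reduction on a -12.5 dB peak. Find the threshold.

Gain reduction = -12.5 − (-15) = 2.5 dB; output overshoot = GR / (R − 1) = 2.5 / 1 = 2.5 dB.
Threshold = output − output overshoot = -15 − 2.5 = -17.5 dB.

-17.5 dB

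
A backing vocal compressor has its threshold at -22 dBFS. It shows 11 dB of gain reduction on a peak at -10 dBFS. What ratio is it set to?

12:1

Input overshoot = -10 − (-22) = 12 dB.
Output overshoot = 12 − 11 = 1 dB.
Ratio = input overshoot / output overshoot = 12 / 1 = 12.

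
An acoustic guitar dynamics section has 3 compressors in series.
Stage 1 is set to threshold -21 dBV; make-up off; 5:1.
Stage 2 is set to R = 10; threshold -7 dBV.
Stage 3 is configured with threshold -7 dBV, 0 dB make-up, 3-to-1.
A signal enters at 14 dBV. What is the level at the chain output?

-14 dBV

Stage 1: 14 dBV is 35 dB over -21 dBV; at 5:1 that becomes 7 dB over, giving -14 dBV.
Stage 2: -14 dBV is at or below the -7 dBV threshold — no compression; output -14 dBV.
Stage 3: below threshold (-14 ≤ -7); passes unchanged; output -14 dBV.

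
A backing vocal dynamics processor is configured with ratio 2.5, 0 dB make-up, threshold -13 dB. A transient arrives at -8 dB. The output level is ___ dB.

The input is 5 dB above the -13 dB threshold.
The 5 dB excess becomes 2 dB after 2.5:1 reduction.
So the level is -13 + 2 = -11 dB.

-11 dB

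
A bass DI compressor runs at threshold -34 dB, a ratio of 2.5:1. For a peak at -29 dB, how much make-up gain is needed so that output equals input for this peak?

3 dB

Overshoot 5 dB → 5/2.5 = 2 dB after compression, so the compressed level is -34 + 2 = -32 dB.
Make-up = target − compressed = -29 − (-32) = 3 dB.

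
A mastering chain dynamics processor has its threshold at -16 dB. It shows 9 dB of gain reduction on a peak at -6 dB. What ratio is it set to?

Input overshoot = -6 − (-16) = 10 dB.
Output overshoot = 10 − 9 = 1 dB.
Ratio = input overshoot / output overshoot = 10 / 1 = 10.

10:1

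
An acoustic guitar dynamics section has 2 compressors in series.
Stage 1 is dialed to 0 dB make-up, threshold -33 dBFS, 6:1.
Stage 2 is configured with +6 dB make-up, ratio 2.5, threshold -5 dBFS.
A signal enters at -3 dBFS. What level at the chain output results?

-22 dBFS

Stage 1: -3 dBFS is 30 dB over -33 dBFS; at 6:1 that becomes 5 dB over, giving -28 dBFS.
Stage 2: -28 dBFS ≤ -5 dBFS, so stage 2 doesn't engage; make-up brings it to -22 dBFS.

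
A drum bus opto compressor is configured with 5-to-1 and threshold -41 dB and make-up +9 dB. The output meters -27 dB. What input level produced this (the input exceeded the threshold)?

-16 dB

Before make-up, the level was -27 − 9 = -36 dB.
That's 5 dB above the -41 dB threshold.
Before 5:1 compression the overshoot was 5 × 5 = 25 dB, so input = -41 + 25 = -16 dB.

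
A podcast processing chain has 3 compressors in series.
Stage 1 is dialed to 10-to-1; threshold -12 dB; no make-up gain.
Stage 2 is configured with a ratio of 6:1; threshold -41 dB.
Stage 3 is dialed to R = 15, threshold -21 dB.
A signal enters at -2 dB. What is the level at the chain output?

-36 dB

Stage 1: overshoot 10 dB → 10/10 = 1 dB → -11 dB.
Stage 2: overshoot 30 dB → 30/6 = 5 dB → -36 dB.
Stage 3: -36 dB is at or below the -21 dB threshold — no compression; output -36 dB.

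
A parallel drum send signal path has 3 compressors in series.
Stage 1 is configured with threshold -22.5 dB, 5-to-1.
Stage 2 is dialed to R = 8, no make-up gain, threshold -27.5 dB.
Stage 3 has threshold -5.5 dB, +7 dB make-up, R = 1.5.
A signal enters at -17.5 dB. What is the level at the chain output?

Stage 1: overshoot 5 dB → 5/5 = 1 dB → -21.5 dB.
Stage 2: overshoot 6 dB → 6/8 = 0.75 dB → -26.75 dB.
Stage 3: -26.75 dB is at or below the -5.5 dB threshold — no compression; make-up brings it to -19.75 dB.

-19.75 dB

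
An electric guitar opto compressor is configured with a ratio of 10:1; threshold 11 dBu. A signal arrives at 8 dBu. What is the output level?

8 dBu is 3 dB below the 11 dBu threshold, so no gain reduction is applied.
Output = input = 8 dBu.

8 dBu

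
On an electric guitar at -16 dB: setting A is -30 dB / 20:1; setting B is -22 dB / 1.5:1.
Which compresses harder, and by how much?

A: GR = 14 − 14/20 = 13.3 dB.
B: GR = 6 − 6/1.5 = 2 dB.
A applies 11.3 dB more gain reduction.

A, by 11.3 dB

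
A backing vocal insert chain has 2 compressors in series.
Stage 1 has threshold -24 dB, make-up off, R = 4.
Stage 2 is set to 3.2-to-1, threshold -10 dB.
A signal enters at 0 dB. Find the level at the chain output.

Stage 1: overshoot 24 dB → 24/4 = 6 dB → -18 dB.
Stage 2: -18 dB ≤ -10 dB, so stage 2 doesn't engage; output -18 dB.

-18 dB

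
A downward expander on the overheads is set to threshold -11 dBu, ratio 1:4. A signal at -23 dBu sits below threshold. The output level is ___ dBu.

-59 dBu

The input is 12 dB below the -11 dBu threshold.
A 1:4 expander multiplies undershoot by 4: 12 × 4 = 48 dB below threshold.
Output = -11 − 48 = -59 dBu.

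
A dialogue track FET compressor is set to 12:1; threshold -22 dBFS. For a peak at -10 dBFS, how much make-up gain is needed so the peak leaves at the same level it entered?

The peak compresses to -22 + 12/12 = -21 dBFS.
To reach -10 dBFS requires -10 − (-21) = 11 dB of make-up.

11 dB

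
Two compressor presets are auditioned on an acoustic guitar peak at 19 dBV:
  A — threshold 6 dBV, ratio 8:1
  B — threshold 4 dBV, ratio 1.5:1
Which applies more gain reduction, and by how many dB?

A, by 6.375 dB

A: overshoot 13 dB → output overshoot 1.625 dB → GR 11.375 dB.
B: overshoot 15 dB → output overshoot 10 dB → GR 5 dB.
Difference: 6.375 dB in favour of A.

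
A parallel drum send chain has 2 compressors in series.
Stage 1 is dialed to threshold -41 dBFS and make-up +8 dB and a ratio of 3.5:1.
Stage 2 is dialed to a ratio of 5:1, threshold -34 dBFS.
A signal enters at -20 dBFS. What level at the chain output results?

Stage 1: overshoot 21 dB → 21/3.5 = 6 dB → -35 dBFS; +8 dB make-up → -27 dBFS.
Stage 2: -27 dBFS is 7 dB over -34 dBFS; at 5:1 that becomes 1.4 dB over, giving -32.6 dBFS.

-32.6 dBFS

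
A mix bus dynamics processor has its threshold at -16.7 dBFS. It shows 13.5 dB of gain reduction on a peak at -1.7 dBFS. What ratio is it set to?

10:1

Input overshoot = -1.7 − (-16.7) = 15 dB.
Output overshoot = 15 − 13.5 = 1.5 dB.
Ratio = input overshoot / output overshoot = 15 / 1.5 = 10.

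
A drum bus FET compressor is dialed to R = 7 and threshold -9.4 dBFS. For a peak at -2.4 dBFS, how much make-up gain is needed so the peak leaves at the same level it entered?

6 dB

The peak compresses to -9.4 + 7/7 = -8.4 dBFS.
To reach -2.4 dBFS requires -2.4 − (-8.4) = 6 dB of make-up.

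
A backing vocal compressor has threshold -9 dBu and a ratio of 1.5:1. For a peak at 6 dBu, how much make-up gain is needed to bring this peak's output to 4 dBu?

The peak compresses to -9 + 15/1.5 = 1 dBu.
To reach 4 dBu requires 4 − 1 = 3 dB of make-up.

3 dB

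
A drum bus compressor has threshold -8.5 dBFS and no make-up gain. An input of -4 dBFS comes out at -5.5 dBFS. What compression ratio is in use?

1.5:1

Input overshoot = -4 − (-8.5) = 4.5 dB; output overshoot = -5.5 − (-8.5) = 3 dB.
Ratio = 4.5 / 3 = 1.5.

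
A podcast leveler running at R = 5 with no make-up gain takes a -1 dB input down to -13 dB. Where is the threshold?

Input is 15 dB above T (since output overshoot × R = input overshoot: (-13 − T)·5 = -1 − T gives T = -16 dB).
Check: -16 + (-1 − (-16))/5 = -16 + 3 = -13 dB. ✓

-16 dB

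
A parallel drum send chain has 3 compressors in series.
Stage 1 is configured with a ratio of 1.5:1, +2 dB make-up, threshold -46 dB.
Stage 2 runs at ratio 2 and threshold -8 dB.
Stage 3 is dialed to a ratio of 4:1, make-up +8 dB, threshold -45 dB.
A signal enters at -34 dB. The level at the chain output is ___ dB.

-34.75 dB

Stage 1: overshoot 12 dB → 12/1.5 = 8 dB → -38 dB; +2 dB make-up → -36 dB.
Stage 2: -36 dB ≤ -8 dB, so stage 2 doesn't engage; output -36 dB.
Stage 3: 9 dB above -45 dB, reduced 4:1 to 2.25 dB above → -42.75 dB; +8 dB make-up → -34.75 dB.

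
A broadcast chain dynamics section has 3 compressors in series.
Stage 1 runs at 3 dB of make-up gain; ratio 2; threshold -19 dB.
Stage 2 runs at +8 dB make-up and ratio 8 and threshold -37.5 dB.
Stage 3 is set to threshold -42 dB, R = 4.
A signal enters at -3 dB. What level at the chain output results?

-37.953125 dB

Stage 1: overshoot 16 dB → 16/2 = 8 dB → -11 dB; +3 dB make-up → -8 dB.
Stage 2: -8 dB is 29.5 dB over -37.5 dB; at 8:1 that becomes 3.6875 dB over, giving -33.8125 dB; +8 dB make-up → -25.8125 dB.
Stage 3: overshoot 16.1875 dB → 16.1875/4 = 4.046875 dB → -37.953125 dB.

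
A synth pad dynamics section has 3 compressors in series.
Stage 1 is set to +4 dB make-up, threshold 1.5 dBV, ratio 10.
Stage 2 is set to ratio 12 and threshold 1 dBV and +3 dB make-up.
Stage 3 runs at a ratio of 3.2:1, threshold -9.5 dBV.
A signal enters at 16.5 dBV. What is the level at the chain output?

-5.125 dBV

Stage 1: 15 dB above 1.5 dBV, reduced 10:1 to 1.5 dB above → 3 dBV; +4 dB make-up → 7 dBV.
Stage 2: overshoot 6 dB → 6/12 = 0.5 dB → 1.5 dBV; +3 dB make-up → 4.5 dBV.
Stage 3: 4.5 dBV is 14 dB over -9.5 dBV; at 3.2:1 that becomes 4.375 dB over, giving -5.125 dBV.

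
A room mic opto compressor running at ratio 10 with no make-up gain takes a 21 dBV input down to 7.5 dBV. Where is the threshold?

6 dBV

Input is 15 dB above T (since output overshoot × R = input overshoot: (7.5 − T)·10 = 21 − T gives T = 6 dBV).
Check: 6 + (21 − 6)/10 = 6 + 1.5 = 7.5 dBV. ✓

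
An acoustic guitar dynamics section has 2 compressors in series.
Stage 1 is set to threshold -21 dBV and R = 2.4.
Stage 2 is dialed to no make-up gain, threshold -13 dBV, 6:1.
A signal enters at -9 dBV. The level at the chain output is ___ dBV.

Stage 1: overshoot 12 dB → 12/2.4 = 5 dB → -16 dBV.
Stage 2: below threshold (-16 ≤ -13); passes unchanged; output -16 dBV.

-16 dBV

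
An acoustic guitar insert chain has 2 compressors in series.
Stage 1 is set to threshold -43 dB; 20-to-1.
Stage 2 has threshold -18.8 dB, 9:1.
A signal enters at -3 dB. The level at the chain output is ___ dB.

-41 dB

Stage 1: overshoot 40 dB → 40/20 = 2 dB → -41 dB.
Stage 2: -41 dB is at or below the -18.8 dB threshold — no compression; output -41 dB.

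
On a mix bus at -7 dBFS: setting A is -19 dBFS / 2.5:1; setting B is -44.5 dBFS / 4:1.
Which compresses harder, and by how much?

B, by 20.925 dB

A: GR = 12 − 12/2.5 = 7.2 dB.
B: GR = 37.5 − 37.5/4 = 28.125 dB.
B reduces 20.925 dB more.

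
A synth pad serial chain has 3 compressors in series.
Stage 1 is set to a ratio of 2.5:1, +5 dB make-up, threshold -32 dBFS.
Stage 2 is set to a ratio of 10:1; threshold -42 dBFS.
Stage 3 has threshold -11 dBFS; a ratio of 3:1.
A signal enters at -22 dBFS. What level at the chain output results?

-40.1 dBFS

Stage 1: overshoot 10 dB → 10/2.5 = 4 dB → -28 dBFS; +5 dB make-up → -23 dBFS.
Stage 2: 19 dB above -42 dBFS, reduced 10:1 to 1.9 dB above → -40.1 dBFS.
Stage 3: -40.1 dBFS ≤ -11 dBFS, so stage 3 doesn't engage; output -40.1 dBFS.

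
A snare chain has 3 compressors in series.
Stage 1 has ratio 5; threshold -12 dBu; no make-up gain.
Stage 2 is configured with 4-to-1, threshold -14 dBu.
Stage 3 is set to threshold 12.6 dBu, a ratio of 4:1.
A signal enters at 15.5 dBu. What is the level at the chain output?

-12.125 dBu

Stage 1: 15.5 dBu is 27.5 dB over -12 dBu; at 5:1 that becomes 5.5 dB over, giving -6.5 dBu.
Stage 2: 7.5 dB above -14 dBu, reduced 4:1 to 1.875 dB above → -12.125 dBu.
Stage 3: -12.125 dBu ≤ 12.6 dBu, so stage 3 doesn't engage; output -12.125 dBu.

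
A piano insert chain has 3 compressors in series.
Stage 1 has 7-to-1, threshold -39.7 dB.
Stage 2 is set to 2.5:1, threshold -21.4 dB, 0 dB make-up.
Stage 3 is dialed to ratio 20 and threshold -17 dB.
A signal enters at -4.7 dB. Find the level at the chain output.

-34.7 dB

Stage 1: -4.7 dB is 35 dB over -39.7 dB; at 7:1 that becomes 5 dB over, giving -34.7 dB.
Stage 2: below threshold (-34.7 ≤ -21.4); passes unchanged; output -34.7 dB.
Stage 3: below threshold (-34.7 ≤ -17); passes unchanged; output -34.7 dB.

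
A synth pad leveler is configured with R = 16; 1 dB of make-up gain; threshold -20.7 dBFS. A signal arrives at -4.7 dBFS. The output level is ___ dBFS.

The input is 16 dB above the -20.7 dBFS threshold.
The 16 dB excess becomes 1 dB after 16:1 reduction.
That puts the output at -19.7 dBFS; make-up adds 1 dB, giving -18.7 dBFS.

-18.7 dBFS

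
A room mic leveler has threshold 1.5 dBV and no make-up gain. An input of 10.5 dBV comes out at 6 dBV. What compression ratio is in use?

2:1

Input overshoot = 10.5 − 1.5 = 9 dB; output overshoot = 6 − 1.5 = 4.5 dB.
Ratio = 9 / 4.5 = 2.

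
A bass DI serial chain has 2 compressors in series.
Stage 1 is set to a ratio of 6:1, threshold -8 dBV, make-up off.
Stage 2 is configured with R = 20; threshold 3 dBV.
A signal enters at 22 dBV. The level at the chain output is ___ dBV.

-3 dBV

Stage 1: overshoot 30 dB → 30/6 = 5 dB → -3 dBV.
Stage 2: -3 dBV ≤ 3 dBV, so stage 2 doesn't engage; output -3 dBV.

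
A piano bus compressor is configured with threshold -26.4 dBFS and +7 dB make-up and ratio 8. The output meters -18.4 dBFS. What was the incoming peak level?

Stripping the +7 dB make-up gives -25.4 dBFS at the gain stage.
Post-compression overshoot = -25.4 − (-26.4) = 1 dB.
Undo the ratio: input overshoot = 1 × 8 = 8 dB, giving input = -18.4 dBFS.

-18.4 dBFS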